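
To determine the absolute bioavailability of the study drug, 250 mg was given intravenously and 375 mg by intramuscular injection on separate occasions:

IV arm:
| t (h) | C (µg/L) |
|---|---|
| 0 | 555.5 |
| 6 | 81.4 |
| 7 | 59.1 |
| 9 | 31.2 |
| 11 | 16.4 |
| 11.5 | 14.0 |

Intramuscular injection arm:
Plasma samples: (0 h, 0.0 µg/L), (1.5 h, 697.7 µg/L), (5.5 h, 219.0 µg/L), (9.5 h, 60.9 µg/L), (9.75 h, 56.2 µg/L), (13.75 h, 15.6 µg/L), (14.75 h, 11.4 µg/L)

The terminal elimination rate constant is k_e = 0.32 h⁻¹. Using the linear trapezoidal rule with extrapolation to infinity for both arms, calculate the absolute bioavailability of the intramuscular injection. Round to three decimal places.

Trapezoidal AUC_0→11.5 (IV):
  [0→6]: (555.5+81.4)/2 × 6 = 1910.7
  [6→7]: (81.4+59.1)/2 × 1 = 70.25
  [7→9]: (59.1+31.2)/2 × 2 = 90.3
  [9→11]: (31.2+16.4)/2 × 2 = 47.6
  [11→11.5]: (16.4+14.0)/2 × 0.5 = 7.6
  Sum = 2126.45 µg/L·h
IV tail: 14.0/0.32 = 43.750; AUC_iv,0→∞ = 2126.45 + 43.750 = 2170.2 µg/L·h
Trapezoidal AUC_0→14.75 (intramuscular injection):
  [0→1.5]: (0.0+697.7)/2 × 1.5 = 523.275
  [1.5→5.5]: (697.7+219.0)/2 × 4 = 1833.4
  [5.5→9.5]: (219.0+60.9)/2 × 4 = 559.8
  [9.5→9.75]: (60.9+56.2)/2 × 0.25 = 14.6375
  [9.75→13.75]: (56.2+15.6)/2 × 4 = 143.6
  [13.75→14.75]: (15.6+11.4)/2 × 1 = 13.5
  Sum = 3088.2125 µg/L·h
intramuscular injection tail: 11.4/0.32 = 35.625; AUC_ev,0→∞ = 3088.2125 + 35.625 = 3123.8375 µg/L·h
F = (AUC_ev/D_ev)/(AUC_iv/D_iv) = (3123.8375/375)/(2170.2/250) = 8.33023/8.6808 = 0.9596

F = 0.960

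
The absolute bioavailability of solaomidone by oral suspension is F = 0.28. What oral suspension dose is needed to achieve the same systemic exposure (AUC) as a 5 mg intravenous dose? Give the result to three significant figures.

For equal systemic exposure: F × D_ev = D_iv
D_ev = D_iv / F = 5 / 0.28 = 17.8571 mg

D_oral = 17.9 mg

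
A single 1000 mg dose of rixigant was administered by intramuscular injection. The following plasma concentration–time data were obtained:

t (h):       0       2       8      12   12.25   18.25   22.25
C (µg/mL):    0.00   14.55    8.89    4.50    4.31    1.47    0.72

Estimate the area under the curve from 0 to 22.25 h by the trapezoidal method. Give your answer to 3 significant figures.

AUC = 134 µg/mL·h

Trapezoidal AUC_0→22.25:
  [0→2]: (0.00+14.55)/2 × 2 = 14.55
  [2→8]: (14.55+8.89)/2 × 6 = 70.32
  [8→12]: (8.89+4.50)/2 × 4 = 26.78
  [12→12.25]: (4.50+4.31)/2 × 0.25 = 1.10125
  [12.25→18.25]: (4.31+1.47)/2 × 6 = 17.34
  [18.25→22.25]: (1.47+0.72)/2 × 4 = 4.38
  Sum = 134.47125 µg/mL·h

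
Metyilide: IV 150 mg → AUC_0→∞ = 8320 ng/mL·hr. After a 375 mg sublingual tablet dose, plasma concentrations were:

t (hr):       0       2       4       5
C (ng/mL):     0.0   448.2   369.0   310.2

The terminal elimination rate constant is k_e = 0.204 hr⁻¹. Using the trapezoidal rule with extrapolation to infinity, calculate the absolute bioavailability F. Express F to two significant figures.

F = 0.15

Trapezoidal AUC_0→5 (sublingual tablet):
  [0→2]: (0.0+448.2)/2 × 2 = 448.2
  [2→4]: (448.2+369.0)/2 × 2 = 817.2
  [4→5]: (369.0+310.2)/2 × 1 = 339.6
  Sum = 1605.0 ng/mL·hr
Tail: C_last/k_e = 310.2/0.204 = 1520.588
AUC_0→∞ (sublingual tablet) = 1605.0 + 1520.588 = 3125.588 ng/mL·hr
F = (AUC_ev/D_ev)/(AUC_iv/D_iv) = (3125.588/375)/(8320/150) = 8.3349/55.4667 = 0.1503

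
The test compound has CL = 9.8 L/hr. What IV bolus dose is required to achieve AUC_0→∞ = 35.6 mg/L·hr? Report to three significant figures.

Dose_iv = CL × AUC_0→∞
     = 9.8 × 35.6 = 348.88 mg

Dose = 349 mg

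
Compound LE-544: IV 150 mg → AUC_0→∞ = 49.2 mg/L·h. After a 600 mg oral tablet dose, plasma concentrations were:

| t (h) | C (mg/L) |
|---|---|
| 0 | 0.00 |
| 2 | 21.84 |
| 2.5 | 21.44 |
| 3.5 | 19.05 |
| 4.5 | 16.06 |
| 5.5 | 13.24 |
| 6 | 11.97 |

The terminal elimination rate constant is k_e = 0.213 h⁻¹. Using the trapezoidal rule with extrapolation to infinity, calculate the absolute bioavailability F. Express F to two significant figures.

Trapezoidal AUC_0→6 (oral tablet):
  [0→2]: (0.00+21.84)/2 × 2 = 21.84
  [2→2.5]: (21.84+21.44)/2 × 0.5 = 10.82
  [2.5→3.5]: (21.44+19.05)/2 × 1 = 20.245
  [3.5→4.5]: (19.05+16.06)/2 × 1 = 17.555
  [4.5→5.5]: (16.06+13.24)/2 × 1 = 14.65
  [5.5→6]: (13.24+11.97)/2 × 0.5 = 6.3025
  Sum = 91.4125 mg/L·h
Tail: C_last/k_e = 11.97/0.213 = 56.197
AUC_0→∞ (oral tablet) = 91.4125 + 56.197 = 147.6095 mg/L·h
F = (AUC_ev/D_ev)/(AUC_iv/D_iv) = (147.6095/600)/(49.2/150) = 0.246016/0.328 = 0.7500

F = 0.75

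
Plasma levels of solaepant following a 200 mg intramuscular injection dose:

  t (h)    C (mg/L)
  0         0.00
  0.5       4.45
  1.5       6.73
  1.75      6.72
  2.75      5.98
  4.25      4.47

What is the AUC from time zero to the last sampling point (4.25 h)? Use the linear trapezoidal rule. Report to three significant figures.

AUC = 22.6 mg/L·h

Trapezoidal AUC_0→4.25:
  [0→0.5]: (0.00+4.45)/2 × 0.5 = 1.1125
  [0.5→1.5]: (4.45+6.73)/2 × 1 = 5.59
  [1.5→1.75]: (6.73+6.72)/2 × 0.25 = 1.68125
  [1.75→2.75]: (6.72+5.98)/2 × 1 = 6.35
  [2.75→4.25]: (5.98+4.47)/2 × 1.5 = 7.8375
  Sum = 22.57125 mg/L·h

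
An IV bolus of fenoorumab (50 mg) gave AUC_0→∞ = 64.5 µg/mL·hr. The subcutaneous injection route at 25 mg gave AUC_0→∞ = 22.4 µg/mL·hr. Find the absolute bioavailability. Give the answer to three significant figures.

F = (AUC_ev / D_ev) / (AUC_iv / D_iv)
  = (22.4/25) / (64.5/50)
  = 0.896 / 1.29 = 0.6946

F = 0.695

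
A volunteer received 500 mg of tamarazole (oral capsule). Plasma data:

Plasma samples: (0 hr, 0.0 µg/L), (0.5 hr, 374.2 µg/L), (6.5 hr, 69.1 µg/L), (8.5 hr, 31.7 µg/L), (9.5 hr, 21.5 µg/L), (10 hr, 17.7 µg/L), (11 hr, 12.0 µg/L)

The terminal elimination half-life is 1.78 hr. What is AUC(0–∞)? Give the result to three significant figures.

AUC = 1610 µg/L·hr

Trapezoidal AUC_0→11:
  [0→0.5]: (0.0+374.2)/2 × 0.5 = 93.55
  [0.5→6.5]: (374.2+69.1)/2 × 6 = 1329.9
  [6.5→8.5]: (69.1+31.7)/2 × 2 = 100.8
  [8.5→9.5]: (31.7+21.5)/2 × 1 = 26.6
  [9.5→10]: (21.5+17.7)/2 × 0.5 = 9.8
  [10→11]: (17.7+12.0)/2 × 1 = 14.85
  Sum = 1575.5 µg/L·hr
k_e = ln2 / t½ = 0.693147 / 1.78 = 0.3894 hr^-1
Extrapolated tail: C_last / k_e = 12.0 / 0.3894 = 30.817
AUC_0→∞ = 1575.5 + 30.817 = 1606.317 µg/L·hr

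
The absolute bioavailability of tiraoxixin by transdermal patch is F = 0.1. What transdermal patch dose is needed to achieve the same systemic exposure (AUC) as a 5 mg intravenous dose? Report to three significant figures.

D_transdermal = 50.0 mg

For equal systemic exposure: F × D_ev = D_iv
D_ev = D_iv / F = 5 / 0.1 = 50 mg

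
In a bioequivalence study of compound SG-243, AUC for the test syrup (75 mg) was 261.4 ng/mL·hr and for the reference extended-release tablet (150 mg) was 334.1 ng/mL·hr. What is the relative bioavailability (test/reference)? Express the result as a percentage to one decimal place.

F_rel = 156.5%

F_rel = (AUC_test/D_test) / (AUC_ref/D_ref)
      = (261.4/75) / (334.1/150)
      = 3.48533 / 2.22733 = 1.5648 = 156.48%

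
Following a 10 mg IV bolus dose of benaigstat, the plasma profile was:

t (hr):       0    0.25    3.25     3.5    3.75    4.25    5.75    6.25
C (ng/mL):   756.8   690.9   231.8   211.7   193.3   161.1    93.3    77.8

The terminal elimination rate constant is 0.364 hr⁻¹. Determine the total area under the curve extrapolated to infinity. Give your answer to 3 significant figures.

Trapezoidal AUC_0→6.25:
  [0→0.25]: (756.8+690.9)/2 × 0.25 = 180.9625
  [0.25→3.25]: (690.9+231.8)/2 × 3 = 1384.05
  [3.25→3.5]: (231.8+211.7)/2 × 0.25 = 55.4375
  [3.5→3.75]: (211.7+193.3)/2 × 0.25 = 50.625
  [3.75→4.25]: (193.3+161.1)/2 × 0.5 = 88.6
  [4.25→5.75]: (161.1+93.3)/2 × 1.5 = 190.8
  [5.75→6.25]: (93.3+77.8)/2 × 0.5 = 42.775
  Sum = 1993.25 ng/mL·hr
Extrapolated tail: C_last / k_e = 77.8 / 0.364 = 213.736
AUC_0→∞ = 1993.25 + 213.736 = 2206.986 ng/mL·hr

AUC = 2210 ng/mL·hr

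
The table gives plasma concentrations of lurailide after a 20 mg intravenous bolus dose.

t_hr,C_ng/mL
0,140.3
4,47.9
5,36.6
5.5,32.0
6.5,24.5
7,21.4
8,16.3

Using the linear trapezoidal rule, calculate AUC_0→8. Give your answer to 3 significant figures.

AUC = 494 ng/mL·hr

Trapezoidal AUC_0→8:
  [0→4]: (140.3+47.9)/2 × 4 = 376.4
  [4→5]: (47.9+36.6)/2 × 1 = 42.25
  [5→5.5]: (36.6+32.0)/2 × 0.5 = 17.15
  [5.5→6.5]: (32.0+24.5)/2 × 1 = 28.25
  [6.5→7]: (24.5+21.4)/2 × 0.5 = 11.475
  [7→8]: (21.4+16.3)/2 × 1 = 18.85
  Sum = 494.375 ng/mL·hr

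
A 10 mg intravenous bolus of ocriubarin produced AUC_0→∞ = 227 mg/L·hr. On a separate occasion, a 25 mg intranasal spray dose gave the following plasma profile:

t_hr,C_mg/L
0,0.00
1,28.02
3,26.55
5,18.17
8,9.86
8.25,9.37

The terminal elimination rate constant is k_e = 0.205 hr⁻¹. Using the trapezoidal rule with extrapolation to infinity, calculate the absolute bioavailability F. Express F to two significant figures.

F = 0.36

Trapezoidal AUC_0→8.25 (intranasal spray):
  [0→1]: (0.00+28.02)/2 × 1 = 14.01
  [1→3]: (28.02+26.55)/2 × 2 = 54.57
  [3→5]: (26.55+18.17)/2 × 2 = 44.72
  [5→8]: (18.17+9.86)/2 × 3 = 42.045
  [8→8.25]: (9.86+9.37)/2 × 0.25 = 2.40375
  Sum = 157.74875 mg/L·hr
Tail: C_last/k_e = 9.37/0.205 = 45.707
AUC_0→∞ (intranasal spray) = 157.74875 + 45.707 = 203.45575 mg/L·hr
F = (AUC_ev/D_ev)/(AUC_iv/D_iv) = (203.45575/25)/(227/10) = 8.13823/22.7 = 0.3585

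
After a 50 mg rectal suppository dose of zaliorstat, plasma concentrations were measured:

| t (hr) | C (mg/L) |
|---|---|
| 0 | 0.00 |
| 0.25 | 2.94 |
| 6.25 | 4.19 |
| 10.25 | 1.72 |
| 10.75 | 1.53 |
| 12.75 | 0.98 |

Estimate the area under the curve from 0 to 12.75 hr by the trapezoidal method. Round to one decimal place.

AUC = 36.9 mg/L·hr

Trapezoidal AUC_0→12.75:
  [0→0.25]: (0.00+2.94)/2 × 0.25 = 0.3675
  [0.25→6.25]: (2.94+4.19)/2 × 6 = 21.39
  [6.25→10.25]: (4.19+1.72)/2 × 4 = 11.82
  [10.25→10.75]: (1.72+1.53)/2 × 0.5 = 0.8125
  [10.75→12.75]: (1.53+0.98)/2 × 2 = 2.51
  Sum = 36.9 mg/L·hr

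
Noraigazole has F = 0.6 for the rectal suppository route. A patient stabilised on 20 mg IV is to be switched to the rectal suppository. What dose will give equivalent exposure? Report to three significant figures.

For equal systemic exposure: F × D_ev = D_iv
D_ev = D_iv / F = 20 / 0.6 = 33.3333 mg

D_rectal = 33.3 mg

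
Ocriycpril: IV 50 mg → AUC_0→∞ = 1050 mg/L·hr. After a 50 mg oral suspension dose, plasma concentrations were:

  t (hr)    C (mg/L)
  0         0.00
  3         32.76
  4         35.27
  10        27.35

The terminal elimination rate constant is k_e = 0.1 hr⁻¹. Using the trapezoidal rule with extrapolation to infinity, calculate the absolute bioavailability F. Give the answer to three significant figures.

F = 0.519

Trapezoidal AUC_0→10 (oral suspension):
  [0→3]: (0.00+32.76)/2 × 3 = 49.14
  [3→4]: (32.76+35.27)/2 × 1 = 34.015
  [4→10]: (35.27+27.35)/2 × 6 = 187.86
  Sum = 271.015 mg/L·hr
Tail: C_last/k_e = 27.35/0.1 = 273.500
AUC_0→∞ (oral suspension) = 271.015 + 273.500 = 544.515 mg/L·hr
F = (AUC_ev/D_ev)/(AUC_iv/D_iv) = (544.515/50)/(1050/50) = 10.8903/21 = 0.5186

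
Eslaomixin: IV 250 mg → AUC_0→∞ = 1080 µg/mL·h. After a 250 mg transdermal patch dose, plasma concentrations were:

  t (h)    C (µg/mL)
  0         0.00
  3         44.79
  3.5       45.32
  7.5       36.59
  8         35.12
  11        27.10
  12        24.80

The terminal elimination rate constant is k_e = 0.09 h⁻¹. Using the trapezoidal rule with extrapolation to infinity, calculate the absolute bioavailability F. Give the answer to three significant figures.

F = 0.617

Trapezoidal AUC_0→12 (transdermal patch):
  [0→3]: (0.00+44.79)/2 × 3 = 67.185
  [3→3.5]: (44.79+45.32)/2 × 0.5 = 22.5275
  [3.5→7.5]: (45.32+36.59)/2 × 4 = 163.82
  [7.5→8]: (36.59+35.12)/2 × 0.5 = 17.9275
  [8→11]: (35.12+27.10)/2 × 3 = 93.33
  [11→12]: (27.10+24.80)/2 × 1 = 25.95
  Sum = 390.74 µg/mL·h
Tail: C_last/k_e = 24.80/0.09 = 275.556
AUC_0→∞ (transdermal patch) = 390.74 + 275.556 = 666.296 µg/mL·h
F = (AUC_ev/D_ev)/(AUC_iv/D_iv) = (666.296/250)/(1080/250) = 2.665184/4.32 = 0.6169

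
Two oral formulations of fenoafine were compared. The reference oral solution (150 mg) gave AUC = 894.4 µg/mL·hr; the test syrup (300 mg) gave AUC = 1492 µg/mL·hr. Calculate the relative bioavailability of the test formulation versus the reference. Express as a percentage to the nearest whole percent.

F_rel = 83%

F_rel = (AUC_test/D_test) / (AUC_ref/D_ref)
      = (1492/300) / (894.4/150)
      = 4.97333 / 5.96267 = 0.8341 = 83.41%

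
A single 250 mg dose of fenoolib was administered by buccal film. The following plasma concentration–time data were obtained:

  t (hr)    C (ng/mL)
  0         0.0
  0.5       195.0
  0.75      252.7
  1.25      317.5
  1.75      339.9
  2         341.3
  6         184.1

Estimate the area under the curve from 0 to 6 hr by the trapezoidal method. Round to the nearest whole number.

AUC = 1548 ng/mL·hr

Trapezoidal AUC_0→6:
  [0→0.5]: (0.0+195.0)/2 × 0.5 = 48.75
  [0.5→0.75]: (195.0+252.7)/2 × 0.25 = 55.9625
  [0.75→1.25]: (252.7+317.5)/2 × 0.5 = 142.55
  [1.25→1.75]: (317.5+339.9)/2 × 0.5 = 164.35
  [1.75→2]: (339.9+341.3)/2 × 0.25 = 85.15
  [2→6]: (341.3+184.1)/2 × 4 = 1050.8
  Sum = 1547.5625 ng/mL·hr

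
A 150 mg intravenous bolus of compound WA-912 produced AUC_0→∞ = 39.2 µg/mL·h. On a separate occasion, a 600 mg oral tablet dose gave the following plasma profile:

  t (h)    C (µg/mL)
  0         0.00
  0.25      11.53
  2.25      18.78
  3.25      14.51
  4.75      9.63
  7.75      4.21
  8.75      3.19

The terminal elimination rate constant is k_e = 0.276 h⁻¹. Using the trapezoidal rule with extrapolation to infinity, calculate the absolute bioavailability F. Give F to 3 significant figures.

Trapezoidal AUC_0→8.75 (oral tablet):
  [0→0.25]: (0.00+11.53)/2 × 0.25 = 1.44125
  [0.25→2.25]: (11.53+18.78)/2 × 2 = 30.31
  [2.25→3.25]: (18.78+14.51)/2 × 1 = 16.645
  [3.25→4.75]: (14.51+9.63)/2 × 1.5 = 18.105
  [4.75→7.75]: (9.63+4.21)/2 × 3 = 20.76
  [7.75→8.75]: (4.21+3.19)/2 × 1 = 3.7
  Sum = 90.96125 µg/mL·h
Tail: C_last/k_e = 3.19/0.276 = 11.558
AUC_0→∞ (oral tablet) = 90.96125 + 11.558 = 102.51925 µg/mL·h
F = (AUC_ev/D_ev)/(AUC_iv/D_iv) = (102.51925/600)/(39.2/150) = 0.170865/0.261333 = 0.6538

F = 0.654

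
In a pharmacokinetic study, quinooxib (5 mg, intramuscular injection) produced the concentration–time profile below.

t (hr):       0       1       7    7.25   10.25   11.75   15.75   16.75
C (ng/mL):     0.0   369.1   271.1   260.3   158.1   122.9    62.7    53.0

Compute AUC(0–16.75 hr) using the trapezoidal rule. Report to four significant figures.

AUC = 3439 ng/mL·hr

Trapezoidal AUC_0→16.75:
  [0→1]: (0.0+369.1)/2 × 1 = 184.55
  [1→7]: (369.1+271.1)/2 × 6 = 1920.6
  [7→7.25]: (271.1+260.3)/2 × 0.25 = 66.425
  [7.25→10.25]: (260.3+158.1)/2 × 3 = 627.6
  [10.25→11.75]: (158.1+122.9)/2 × 1.5 = 210.75
  [11.75→15.75]: (122.9+62.7)/2 × 4 = 371.2
  [15.75→16.75]: (62.7+53.0)/2 × 1 = 57.85
  Sum = 3438.975 ng/mL·hr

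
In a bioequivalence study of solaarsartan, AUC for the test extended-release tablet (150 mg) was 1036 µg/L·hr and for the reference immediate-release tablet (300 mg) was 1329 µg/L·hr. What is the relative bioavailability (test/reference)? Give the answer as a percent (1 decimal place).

F_rel = (AUC_test/D_test) / (AUC_ref/D_ref)
      = (1036/150) / (1329/300)
      = 6.90667 / 4.43 = 1.5591 = 155.91%

F_rel = 155.9%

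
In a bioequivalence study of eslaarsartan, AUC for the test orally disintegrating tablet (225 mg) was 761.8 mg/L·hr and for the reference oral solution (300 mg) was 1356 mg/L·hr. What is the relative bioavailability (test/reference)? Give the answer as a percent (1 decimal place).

F_rel = (AUC_test/D_test) / (AUC_ref/D_ref)
      = (761.8/225) / (1356/300)
      = 3.38578 / 4.52 = 0.7491 = 74.91%

F_rel = 74.9%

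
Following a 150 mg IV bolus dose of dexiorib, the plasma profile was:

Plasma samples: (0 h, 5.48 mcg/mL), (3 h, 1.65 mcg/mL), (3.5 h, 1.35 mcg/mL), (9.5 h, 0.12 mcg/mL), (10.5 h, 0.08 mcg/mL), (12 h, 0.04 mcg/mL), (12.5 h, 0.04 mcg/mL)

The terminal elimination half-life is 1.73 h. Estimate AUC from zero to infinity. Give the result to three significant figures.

Trapezoidal AUC_0→12.5:
  [0→3]: (5.48+1.65)/2 × 3 = 10.695
  [3→3.5]: (1.65+1.35)/2 × 0.5 = 0.75
  [3.5→9.5]: (1.35+0.12)/2 × 6 = 4.41
  [9.5→10.5]: (0.12+0.08)/2 × 1 = 0.1
  [10.5→12]: (0.08+0.04)/2 × 1.5 = 0.09
  [12→12.5]: (0.04+0.04)/2 × 0.5 = 0.02
  Sum = 16.065 mcg/mL·h
k_e = ln2 / t½ = 0.693147 / 1.73 = 0.4007 h^-1
Extrapolated tail: C_last / k_e = 0.04 / 0.4007 = 0.100
AUC_0→∞ = 16.065 + 0.100 = 16.165 mcg/mL·h

AUC = 16.2 mcg/mL·h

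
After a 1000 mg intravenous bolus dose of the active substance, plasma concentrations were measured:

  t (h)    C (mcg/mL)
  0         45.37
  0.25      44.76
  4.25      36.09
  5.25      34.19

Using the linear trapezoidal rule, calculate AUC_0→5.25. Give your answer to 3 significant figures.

AUC = 208 mcg/mL·h

Trapezoidal AUC_0→5.25:
  [0→0.25]: (45.37+44.76)/2 × 0.25 = 11.26625
  [0.25→4.25]: (44.76+36.09)/2 × 4 = 161.7
  [4.25→5.25]: (36.09+34.19)/2 × 1 = 35.14
  Sum = 208.10625 mcg/mL·h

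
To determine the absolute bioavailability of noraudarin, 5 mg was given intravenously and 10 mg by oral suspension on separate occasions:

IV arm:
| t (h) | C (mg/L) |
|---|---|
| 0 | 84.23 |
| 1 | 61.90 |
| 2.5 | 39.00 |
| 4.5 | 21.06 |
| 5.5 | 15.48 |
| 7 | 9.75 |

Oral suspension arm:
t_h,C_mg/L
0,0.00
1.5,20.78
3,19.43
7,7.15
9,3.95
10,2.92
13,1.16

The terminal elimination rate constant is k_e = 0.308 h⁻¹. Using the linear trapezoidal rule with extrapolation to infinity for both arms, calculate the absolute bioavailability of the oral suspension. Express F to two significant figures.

Trapezoidal AUC_0→7 (IV):
  [0→1]: (84.23+61.90)/2 × 1 = 73.065
  [1→2.5]: (61.90+39.00)/2 × 1.5 = 75.675
  [2.5→4.5]: (39.00+21.06)/2 × 2 = 60.06
  [4.5→5.5]: (21.06+15.48)/2 × 1 = 18.27
  [5.5→7]: (15.48+9.75)/2 × 1.5 = 18.9225
  Sum = 245.9925 mg/L·h
IV tail: 9.75/0.308 = 31.656; AUC_iv,0→∞ = 245.9925 + 31.656 = 277.6485 mg/L·h
Trapezoidal AUC_0→13 (oral suspension):
  [0→1.5]: (0.00+20.78)/2 × 1.5 = 15.585
  [1.5→3]: (20.78+19.43)/2 × 1.5 = 30.1575
  [3→7]: (19.43+7.15)/2 × 4 = 53.16
  [7→9]: (7.15+3.95)/2 × 2 = 11.1
  [9→10]: (3.95+2.92)/2 × 1 = 3.435
  [10→13]: (2.92+1.16)/2 × 3 = 6.12
  Sum = 119.5575 mg/L·h
oral suspension tail: 1.16/0.308 = 3.766; AUC_ev,0→∞ = 119.5575 + 3.766 = 123.3235 mg/L·h
F = (AUC_ev/D_ev)/(AUC_iv/D_iv) = (123.3235/10)/(277.6485/5) = 12.33235/55.5297 = 0.2221

F = 0.22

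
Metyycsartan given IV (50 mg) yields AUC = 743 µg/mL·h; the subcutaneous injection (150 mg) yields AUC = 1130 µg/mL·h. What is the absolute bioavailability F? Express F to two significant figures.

F = (AUC_ev / D_ev) / (AUC_iv / D_iv)
  = (1130/150) / (743/50)
  = 7.53333 / 14.86 = 0.5070

F = 0.51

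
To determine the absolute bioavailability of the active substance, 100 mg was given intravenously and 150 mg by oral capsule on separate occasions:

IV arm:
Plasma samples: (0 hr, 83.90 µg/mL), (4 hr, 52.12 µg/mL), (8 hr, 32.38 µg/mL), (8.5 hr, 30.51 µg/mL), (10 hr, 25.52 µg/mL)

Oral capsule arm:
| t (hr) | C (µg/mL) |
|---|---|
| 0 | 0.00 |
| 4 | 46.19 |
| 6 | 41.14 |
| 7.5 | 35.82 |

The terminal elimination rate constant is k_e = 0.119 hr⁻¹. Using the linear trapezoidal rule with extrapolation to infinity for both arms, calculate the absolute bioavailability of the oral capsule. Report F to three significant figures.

F = 0.503

Trapezoidal AUC_0→10 (IV):
  [0→4]: (83.90+52.12)/2 × 4 = 272.04
  [4→8]: (52.12+32.38)/2 × 4 = 169.0
  [8→8.5]: (32.38+30.51)/2 × 0.5 = 15.7225
  [8.5→10]: (30.51+25.52)/2 × 1.5 = 42.0225
  Sum = 498.785 µg/mL·hr
IV tail: 25.52/0.119 = 214.454; AUC_iv,0→∞ = 498.785 + 214.454 = 713.239 µg/mL·hr
Trapezoidal AUC_0→7.5 (oral capsule):
  [0→4]: (0.00+46.19)/2 × 4 = 92.38
  [4→6]: (46.19+41.14)/2 × 2 = 87.33
  [6→7.5]: (41.14+35.82)/2 × 1.5 = 57.72
  Sum = 237.43 µg/mL·hr
oral capsule tail: 35.82/0.119 = 301.008; AUC_ev,0→∞ = 237.43 + 301.008 = 538.438 µg/mL·hr
F = (AUC_ev/D_ev)/(AUC_iv/D_iv) = (538.438/150)/(713.239/100) = 3.58959/7.13239 = 0.5033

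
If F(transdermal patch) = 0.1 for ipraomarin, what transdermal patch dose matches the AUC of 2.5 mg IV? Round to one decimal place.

For equal systemic exposure: F × D_ev = D_iv
D_ev = D_iv / F = 2.5 / 0.1 = 25 mg

D_transdermal = 25.0 mg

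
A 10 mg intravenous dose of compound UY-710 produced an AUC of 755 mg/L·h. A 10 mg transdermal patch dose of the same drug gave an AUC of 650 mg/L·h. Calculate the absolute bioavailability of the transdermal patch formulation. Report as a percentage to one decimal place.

F = (AUC_ev / D_ev) / (AUC_iv / D_iv)
  = (650/10) / (755/10)
  = 65 / 75.5 = 0.8609
  = 86.09%

F = 86.1%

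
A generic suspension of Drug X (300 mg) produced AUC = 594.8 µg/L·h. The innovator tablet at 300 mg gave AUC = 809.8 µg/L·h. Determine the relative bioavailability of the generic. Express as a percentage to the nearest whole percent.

F_rel = (AUC_test/D_test) / (AUC_ref/D_ref)
      = (594.8/300) / (809.8/300)
      = 1.98267 / 2.69933 = 0.7345 = 73.45%

F_rel = 73%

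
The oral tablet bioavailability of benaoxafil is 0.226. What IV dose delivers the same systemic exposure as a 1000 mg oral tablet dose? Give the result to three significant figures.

Systemic exposure from an extravascular dose = F × D_ev, so the equivalent IV dose is F × D_ev.
D_iv = F × D_ev = 0.226 × 1000 = 226 mg

D_iv = 226 mg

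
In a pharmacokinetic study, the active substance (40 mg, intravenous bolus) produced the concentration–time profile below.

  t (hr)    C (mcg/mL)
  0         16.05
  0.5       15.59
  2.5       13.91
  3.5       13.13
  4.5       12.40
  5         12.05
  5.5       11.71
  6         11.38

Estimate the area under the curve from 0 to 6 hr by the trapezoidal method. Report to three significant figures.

AUC = 81.5 mcg/mL·hr

Trapezoidal AUC_0→6:
  [0→0.5]: (16.05+15.59)/2 × 0.5 = 7.91
  [0.5→2.5]: (15.59+13.91)/2 × 2 = 29.5
  [2.5→3.5]: (13.91+13.13)/2 × 1 = 13.52
  [3.5→4.5]: (13.13+12.40)/2 × 1 = 12.765
  [4.5→5]: (12.40+12.05)/2 × 0.5 = 6.1125
  [5→5.5]: (12.05+11.71)/2 × 0.5 = 5.94
  [5.5→6]: (11.71+11.38)/2 × 0.5 = 5.7725
  Sum = 81.52 mcg/mL·hr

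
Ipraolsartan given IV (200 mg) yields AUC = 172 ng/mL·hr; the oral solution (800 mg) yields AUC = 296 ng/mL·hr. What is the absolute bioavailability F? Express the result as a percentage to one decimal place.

F = 43.0%

F = (AUC_ev / D_ev) / (AUC_iv / D_iv)
  = (296/800) / (172/200)
  = 0.37 / 0.86 = 0.4302
  = 43.02%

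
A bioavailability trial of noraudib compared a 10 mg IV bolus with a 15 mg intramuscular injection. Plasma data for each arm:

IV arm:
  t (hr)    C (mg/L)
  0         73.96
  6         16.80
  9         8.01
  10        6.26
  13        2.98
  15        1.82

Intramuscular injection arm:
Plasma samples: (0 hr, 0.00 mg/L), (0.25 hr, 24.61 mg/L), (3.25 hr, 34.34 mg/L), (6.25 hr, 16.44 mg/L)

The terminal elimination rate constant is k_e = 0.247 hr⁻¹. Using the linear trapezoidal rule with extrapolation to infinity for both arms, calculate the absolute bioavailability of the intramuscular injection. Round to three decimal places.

Trapezoidal AUC_0→15 (IV):
  [0→6]: (73.96+16.80)/2 × 6 = 272.28
  [6→9]: (16.80+8.01)/2 × 3 = 37.215
  [9→10]: (8.01+6.26)/2 × 1 = 7.135
  [10→13]: (6.26+2.98)/2 × 3 = 13.86
  [13→15]: (2.98+1.82)/2 × 2 = 4.8
  Sum = 335.29 mg/L·hr
IV tail: 1.82/0.247 = 7.368; AUC_iv,0→∞ = 335.29 + 7.368 = 342.658 mg/L·hr
Trapezoidal AUC_0→6.25 (intramuscular injection):
  [0→0.25]: (0.00+24.61)/2 × 0.25 = 3.07625
  [0.25→3.25]: (24.61+34.34)/2 × 3 = 88.425
  [3.25→6.25]: (34.34+16.44)/2 × 3 = 76.17
  Sum = 167.67125 mg/L·hr
intramuscular injection tail: 16.44/0.247 = 66.559; AUC_ev,0→∞ = 167.67125 + 66.559 = 234.23025 mg/L·hr
F = (AUC_ev/D_ev)/(AUC_iv/D_iv) = (234.23025/15)/(342.658/10) = 15.61535/34.2658 = 0.4557

F = 0.456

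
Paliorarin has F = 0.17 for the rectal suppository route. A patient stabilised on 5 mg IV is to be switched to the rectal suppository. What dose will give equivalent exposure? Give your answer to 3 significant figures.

For equal systemic exposure: F × D_ev = D_iv
D_ev = D_iv / F = 5 / 0.17 = 29.4118 mg

D_rectal = 29.4 mg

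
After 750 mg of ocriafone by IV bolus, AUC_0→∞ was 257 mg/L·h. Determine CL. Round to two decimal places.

CL = Dose_iv / AUC_0→∞
   = 750 / 257 = 2.91829 L/h

CL = 2.92 L/h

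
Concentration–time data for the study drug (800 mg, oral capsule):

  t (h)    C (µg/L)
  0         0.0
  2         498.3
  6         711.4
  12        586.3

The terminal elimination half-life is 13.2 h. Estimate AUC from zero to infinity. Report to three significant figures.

AUC = 18000 µg/L·h

Trapezoidal AUC_0→12:
  [0→2]: (0.0+498.3)/2 × 2 = 498.3
  [2→6]: (498.3+711.4)/2 × 4 = 2419.4
  [6→12]: (711.4+586.3)/2 × 6 = 3893.1
  Sum = 6810.8 µg/L·h
k_e = ln2 / t½ = 0.693147 / 13.2 = 0.0525 h^-1
Extrapolated tail: C_last / k_e = 586.3 / 0.0525 = 11167.619
AUC_0→∞ = 6810.8 + 11167.619 = 17978.419 µg/L·h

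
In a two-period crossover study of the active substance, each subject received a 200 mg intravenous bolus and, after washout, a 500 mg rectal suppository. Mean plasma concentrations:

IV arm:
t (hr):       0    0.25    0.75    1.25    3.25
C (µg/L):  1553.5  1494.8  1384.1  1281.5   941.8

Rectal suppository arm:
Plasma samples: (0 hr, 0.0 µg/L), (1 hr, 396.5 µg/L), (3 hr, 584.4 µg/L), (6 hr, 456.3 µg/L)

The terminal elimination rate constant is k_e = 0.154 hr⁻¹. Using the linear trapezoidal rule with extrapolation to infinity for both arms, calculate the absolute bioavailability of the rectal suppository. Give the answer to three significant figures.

F = 0.226

Trapezoidal AUC_0→3.25 (IV):
  [0→0.25]: (1553.5+1494.8)/2 × 0.25 = 381.0375
  [0.25→0.75]: (1494.8+1384.1)/2 × 0.5 = 719.725
  [0.75→1.25]: (1384.1+1281.5)/2 × 0.5 = 666.4
  [1.25→3.25]: (1281.5+941.8)/2 × 2 = 2223.3
  Sum = 3990.4625 µg/L·hr
IV tail: 941.8/0.154 = 6115.584; AUC_iv,0→∞ = 3990.4625 + 6115.584 = 10106.0465 µg/L·hr
Trapezoidal AUC_0→6 (rectal suppository):
  [0→1]: (0.0+396.5)/2 × 1 = 198.25
  [1→3]: (396.5+584.4)/2 × 2 = 980.9
  [3→6]: (584.4+456.3)/2 × 3 = 1561.05
  Sum = 2740.2 µg/L·hr
rectal suppository tail: 456.3/0.154 = 2962.987; AUC_ev,0→∞ = 2740.2 + 2962.987 = 5703.187 µg/L·hr
F = (AUC_ev/D_ev)/(AUC_iv/D_iv) = (5703.187/500)/(10106.0465/200) = 11.406374/50.5302 = 0.2257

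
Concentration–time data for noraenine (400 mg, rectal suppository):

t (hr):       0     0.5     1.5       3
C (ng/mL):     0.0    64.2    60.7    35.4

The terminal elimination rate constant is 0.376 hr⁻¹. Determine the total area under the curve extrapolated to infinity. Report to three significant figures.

Trapezoidal AUC_0→3:
  [0→0.5]: (0.0+64.2)/2 × 0.5 = 16.05
  [0.5→1.5]: (64.2+60.7)/2 × 1 = 62.45
  [1.5→3]: (60.7+35.4)/2 × 1.5 = 72.075
  Sum = 150.575 ng/mL·hr
Extrapolated tail: C_last / k_e = 35.4 / 0.376 = 94.149
AUC_0→∞ = 150.575 + 94.149 = 244.724 ng/mL·hr

AUC = 245 ng/mL·hr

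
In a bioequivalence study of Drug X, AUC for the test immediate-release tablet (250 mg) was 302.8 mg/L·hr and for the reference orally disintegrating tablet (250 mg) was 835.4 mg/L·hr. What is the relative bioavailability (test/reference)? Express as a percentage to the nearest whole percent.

F_rel = (AUC_test/D_test) / (AUC_ref/D_ref)
      = (302.8/250) / (835.4/250)
      = 1.2112 / 3.3416 = 0.3625 = 36.25%

F_rel = 36%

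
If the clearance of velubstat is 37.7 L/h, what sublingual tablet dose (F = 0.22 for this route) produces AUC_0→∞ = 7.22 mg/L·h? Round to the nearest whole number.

Dose = 1237 mg

Dose = CL × AUC_0→∞ / F
     = 37.7 × 7.22 / 0.22 = 1237.25 mg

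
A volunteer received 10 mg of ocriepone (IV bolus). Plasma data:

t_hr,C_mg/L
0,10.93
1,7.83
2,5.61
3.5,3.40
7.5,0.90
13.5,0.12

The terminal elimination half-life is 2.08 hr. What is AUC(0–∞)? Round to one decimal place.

AUC = 34.9 mg/L·hr

Trapezoidal AUC_0→13.5:
  [0→1]: (10.93+7.83)/2 × 1 = 9.38
  [1→2]: (7.83+5.61)/2 × 1 = 6.72
  [2→3.5]: (5.61+3.40)/2 × 1.5 = 6.7575
  [3.5→7.5]: (3.40+0.90)/2 × 4 = 8.6
  [7.5→13.5]: (0.90+0.12)/2 × 6 = 3.06
  Sum = 34.5175 mg/L·hr
k_e = ln2 / t½ = 0.693147 / 2.08 = 0.3332 hr^-1
Extrapolated tail: C_last / k_e = 0.12 / 0.3332 = 0.360
AUC_0→∞ = 34.5175 + 0.360 = 34.8775 mg/L·hr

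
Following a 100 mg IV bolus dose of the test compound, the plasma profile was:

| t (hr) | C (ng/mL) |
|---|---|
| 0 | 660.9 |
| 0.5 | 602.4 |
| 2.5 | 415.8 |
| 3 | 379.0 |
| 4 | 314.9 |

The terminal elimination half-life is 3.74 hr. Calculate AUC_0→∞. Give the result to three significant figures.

AUC = 3580 ng/mL·hr

Trapezoidal AUC_0→4:
  [0→0.5]: (660.9+602.4)/2 × 0.5 = 315.825
  [0.5→2.5]: (602.4+415.8)/2 × 2 = 1018.2
  [2.5→3]: (415.8+379.0)/2 × 0.5 = 198.7
  [3→4]: (379.0+314.9)/2 × 1 = 346.95
  Sum = 1879.675 ng/mL·hr
k_e = ln2 / t½ = 0.693147 / 3.74 = 0.1853 hr^-1
Extrapolated tail: C_last / k_e = 314.9 / 0.1853 = 1699.406
AUC_0→∞ = 1879.675 + 1699.406 = 3579.081 ng/mL·hr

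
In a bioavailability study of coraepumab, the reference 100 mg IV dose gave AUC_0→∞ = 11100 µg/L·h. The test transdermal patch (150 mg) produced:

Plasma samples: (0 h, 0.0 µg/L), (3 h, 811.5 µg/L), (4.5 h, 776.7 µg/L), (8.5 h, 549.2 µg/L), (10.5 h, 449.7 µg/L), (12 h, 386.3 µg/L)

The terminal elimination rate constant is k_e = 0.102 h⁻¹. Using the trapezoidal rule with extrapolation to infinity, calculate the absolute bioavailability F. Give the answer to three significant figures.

F = 0.629

Trapezoidal AUC_0→12 (transdermal patch):
  [0→3]: (0.0+811.5)/2 × 3 = 1217.25
  [3→4.5]: (811.5+776.7)/2 × 1.5 = 1191.15
  [4.5→8.5]: (776.7+549.2)/2 × 4 = 2651.8
  [8.5→10.5]: (549.2+449.7)/2 × 2 = 998.9
  [10.5→12]: (449.7+386.3)/2 × 1.5 = 627.0
  Sum = 6686.1 µg/L·h
Tail: C_last/k_e = 386.3/0.102 = 3787.255
AUC_0→∞ (transdermal patch) = 6686.1 + 3787.255 = 10473.355 µg/L·h
F = (AUC_ev/D_ev)/(AUC_iv/D_iv) = (10473.355/150)/(11100/100) = 69.8224/111 = 0.6290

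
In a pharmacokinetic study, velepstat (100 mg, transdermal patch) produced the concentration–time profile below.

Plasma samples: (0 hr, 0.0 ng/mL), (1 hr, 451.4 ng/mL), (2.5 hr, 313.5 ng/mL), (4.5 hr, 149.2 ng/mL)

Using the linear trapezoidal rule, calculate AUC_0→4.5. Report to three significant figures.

Trapezoidal AUC_0→4.5:
  [0→1]: (0.0+451.4)/2 × 1 = 225.7
  [1→2.5]: (451.4+313.5)/2 × 1.5 = 573.675
  [2.5→4.5]: (313.5+149.2)/2 × 2 = 462.7
  Sum = 1262.075 ng/mL·hr

AUC = 1260 ng/mL·hr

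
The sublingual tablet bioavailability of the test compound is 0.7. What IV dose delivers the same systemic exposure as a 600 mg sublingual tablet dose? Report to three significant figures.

Systemic exposure from an extravascular dose = F × D_ev, so the equivalent IV dose is F × D_ev.
D_iv = F × D_ev = 0.7 × 600 = 420 mg

D_iv = 420 mg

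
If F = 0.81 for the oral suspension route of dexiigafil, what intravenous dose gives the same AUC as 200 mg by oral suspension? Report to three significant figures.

D_iv = 162 mg

Systemic exposure from an extravascular dose = F × D_ev, so the equivalent IV dose is F × D_ev.
D_iv = F × D_ev = 0.81 × 200 = 162 mg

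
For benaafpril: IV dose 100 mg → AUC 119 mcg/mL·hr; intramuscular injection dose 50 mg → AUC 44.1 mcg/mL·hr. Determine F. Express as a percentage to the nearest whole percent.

F = (AUC_ev / D_ev) / (AUC_iv / D_iv)
  = (44.1/50) / (119/100)
  = 0.882 / 1.19 = 0.7412
  = 74.12%

F = 74%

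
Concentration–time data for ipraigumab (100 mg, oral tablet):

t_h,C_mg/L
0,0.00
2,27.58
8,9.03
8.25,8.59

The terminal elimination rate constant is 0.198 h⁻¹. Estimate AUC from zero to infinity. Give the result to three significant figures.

Trapezoidal AUC_0→8.25:
  [0→2]: (0.00+27.58)/2 × 2 = 27.58
  [2→8]: (27.58+9.03)/2 × 6 = 109.83
  [8→8.25]: (9.03+8.59)/2 × 0.25 = 2.2025
  Sum = 139.6125 mg/L·h
Extrapolated tail: C_last / k_e = 8.59 / 0.198 = 43.384
AUC_0→∞ = 139.6125 + 43.384 = 182.9965 mg/L·h

AUC = 183 mg/L·h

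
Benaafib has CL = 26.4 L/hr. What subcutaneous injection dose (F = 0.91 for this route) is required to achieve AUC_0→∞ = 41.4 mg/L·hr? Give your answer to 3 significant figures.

Dose = 1200 mg

Dose = CL × AUC_0→∞ / F
     = 26.4 × 41.4 / 0.91 = 1201.05 mg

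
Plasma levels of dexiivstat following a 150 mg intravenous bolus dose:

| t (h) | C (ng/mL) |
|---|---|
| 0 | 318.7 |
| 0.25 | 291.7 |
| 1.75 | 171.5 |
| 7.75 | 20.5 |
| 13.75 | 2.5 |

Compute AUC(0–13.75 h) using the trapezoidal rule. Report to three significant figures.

Trapezoidal AUC_0→13.75:
  [0→0.25]: (318.7+291.7)/2 × 0.25 = 76.3
  [0.25→1.75]: (291.7+171.5)/2 × 1.5 = 347.4
  [1.75→7.75]: (171.5+20.5)/2 × 6 = 576.0
  [7.75→13.75]: (20.5+2.5)/2 × 6 = 69.0
  Sum = 1068.7 ng/mL·h

AUC = 1070 ng/mL·h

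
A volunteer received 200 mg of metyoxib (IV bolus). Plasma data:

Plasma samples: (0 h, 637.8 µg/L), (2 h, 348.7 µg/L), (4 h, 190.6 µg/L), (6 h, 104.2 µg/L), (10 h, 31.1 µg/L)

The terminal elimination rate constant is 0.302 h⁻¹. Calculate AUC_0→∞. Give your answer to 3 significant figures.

AUC = 2190 µg/L·h

Trapezoidal AUC_0→10:
  [0→2]: (637.8+348.7)/2 × 2 = 986.5
  [2→4]: (348.7+190.6)/2 × 2 = 539.3
  [4→6]: (190.6+104.2)/2 × 2 = 294.8
  [6→10]: (104.2+31.1)/2 × 4 = 270.6
  Sum = 2091.2 µg/L·h
Extrapolated tail: C_last / k_e = 31.1 / 0.302 = 102.980
AUC_0→∞ = 2091.2 + 102.980 = 2194.18 µg/L·h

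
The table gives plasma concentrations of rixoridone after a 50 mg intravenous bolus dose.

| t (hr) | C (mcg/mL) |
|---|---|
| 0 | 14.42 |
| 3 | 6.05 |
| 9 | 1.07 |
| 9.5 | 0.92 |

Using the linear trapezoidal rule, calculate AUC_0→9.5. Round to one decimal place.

Trapezoidal AUC_0→9.5:
  [0→3]: (14.42+6.05)/2 × 3 = 30.705
  [3→9]: (6.05+1.07)/2 × 6 = 21.36
  [9→9.5]: (1.07+0.92)/2 × 0.5 = 0.4975
  Sum = 52.5625 mcg/mL·hr

AUC = 52.6 mcg/mL·hr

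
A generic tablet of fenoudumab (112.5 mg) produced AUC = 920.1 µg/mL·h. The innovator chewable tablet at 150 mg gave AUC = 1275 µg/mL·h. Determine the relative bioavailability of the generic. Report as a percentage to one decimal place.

F_rel = 96.2%

F_rel = (AUC_test/D_test) / (AUC_ref/D_ref)
      = (920.1/112.5) / (1275/150)
      = 8.17867 / 8.5 = 0.9622 = 96.22%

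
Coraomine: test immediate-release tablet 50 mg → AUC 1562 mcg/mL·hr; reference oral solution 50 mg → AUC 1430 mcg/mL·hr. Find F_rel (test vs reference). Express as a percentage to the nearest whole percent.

F_rel = 109%

F_rel = (AUC_test/D_test) / (AUC_ref/D_ref)
      = (1562/50) / (1430/50)
      = 31.24 / 28.6 = 1.0923 = 109.23%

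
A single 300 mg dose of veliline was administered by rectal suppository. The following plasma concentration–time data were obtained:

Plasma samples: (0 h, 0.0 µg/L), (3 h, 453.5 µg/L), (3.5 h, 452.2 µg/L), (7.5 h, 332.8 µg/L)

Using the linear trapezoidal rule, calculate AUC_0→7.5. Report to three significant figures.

AUC = 2480 µg/L·h

Trapezoidal AUC_0→7.5:
  [0→3]: (0.0+453.5)/2 × 3 = 680.25
  [3→3.5]: (453.5+452.2)/2 × 0.5 = 226.425
  [3.5→7.5]: (452.2+332.8)/2 × 4 = 1570.0
  Sum = 2476.675 µg/L·h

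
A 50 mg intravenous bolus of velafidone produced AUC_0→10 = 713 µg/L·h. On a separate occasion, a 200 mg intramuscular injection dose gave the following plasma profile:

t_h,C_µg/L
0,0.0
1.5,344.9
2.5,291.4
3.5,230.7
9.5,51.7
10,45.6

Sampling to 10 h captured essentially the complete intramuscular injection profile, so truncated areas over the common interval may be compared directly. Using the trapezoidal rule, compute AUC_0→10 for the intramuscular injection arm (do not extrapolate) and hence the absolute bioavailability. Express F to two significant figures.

F = 0.60

Trapezoidal AUC_0→10 (intramuscular injection):
  [0→1.5]: (0.0+344.9)/2 × 1.5 = 258.675
  [1.5→2.5]: (344.9+291.4)/2 × 1 = 318.15
  [2.5→3.5]: (291.4+230.7)/2 × 1 = 261.05
  [3.5→9.5]: (230.7+51.7)/2 × 6 = 847.2
  [9.5→10]: (51.7+45.6)/2 × 0.5 = 24.325
  Sum = 1709.4 µg/L·h
F = (AUC_ev/D_ev)/(AUC_iv/D_iv) = (1709.4/200)/(713/50) = 8.547/14.26 = 0.5994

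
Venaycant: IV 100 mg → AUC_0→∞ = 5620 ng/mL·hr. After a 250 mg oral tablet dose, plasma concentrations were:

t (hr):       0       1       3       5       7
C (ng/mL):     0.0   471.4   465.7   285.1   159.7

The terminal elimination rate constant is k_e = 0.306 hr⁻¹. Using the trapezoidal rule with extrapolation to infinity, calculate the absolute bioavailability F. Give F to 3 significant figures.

Trapezoidal AUC_0→7 (oral tablet):
  [0→1]: (0.0+471.4)/2 × 1 = 235.7
  [1→3]: (471.4+465.7)/2 × 2 = 937.1
  [3→5]: (465.7+285.1)/2 × 2 = 750.8
  [5→7]: (285.1+159.7)/2 × 2 = 444.8
  Sum = 2368.4 ng/mL·hr
Tail: C_last/k_e = 159.7/0.306 = 521.895
AUC_0→∞ (oral tablet) = 2368.4 + 521.895 = 2890.295 ng/mL·hr
F = (AUC_ev/D_ev)/(AUC_iv/D_iv) = (2890.295/250)/(5620/100) = 11.56118/56.2 = 0.2057

F = 0.206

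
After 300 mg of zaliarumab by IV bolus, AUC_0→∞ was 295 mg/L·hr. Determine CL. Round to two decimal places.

CL = Dose_iv / AUC_0→∞
   = 300 / 295 = 1.01695 L/hr

CL = 1.02 L/hr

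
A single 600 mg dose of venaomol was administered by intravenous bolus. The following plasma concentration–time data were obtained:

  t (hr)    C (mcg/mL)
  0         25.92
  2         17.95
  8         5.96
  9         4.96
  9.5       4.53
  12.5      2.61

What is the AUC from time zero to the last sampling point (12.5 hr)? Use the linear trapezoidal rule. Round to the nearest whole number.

AUC = 134 mcg/mL·hr

Trapezoidal AUC_0→12.5:
  [0→2]: (25.92+17.95)/2 × 2 = 43.87
  [2→8]: (17.95+5.96)/2 × 6 = 71.73
  [8→9]: (5.96+4.96)/2 × 1 = 5.46
  [9→9.5]: (4.96+4.53)/2 × 0.5 = 2.3725
  [9.5→12.5]: (4.53+2.61)/2 × 3 = 10.71
  Sum = 134.1425 mcg/mL·hr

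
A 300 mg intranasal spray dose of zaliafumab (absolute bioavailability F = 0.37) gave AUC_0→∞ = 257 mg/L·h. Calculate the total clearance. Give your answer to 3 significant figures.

CL = F × Dose / AUC_0→∞
   = 0.37 × 300 / 257 = 0.431907 L/h

CL = 0.432 L/h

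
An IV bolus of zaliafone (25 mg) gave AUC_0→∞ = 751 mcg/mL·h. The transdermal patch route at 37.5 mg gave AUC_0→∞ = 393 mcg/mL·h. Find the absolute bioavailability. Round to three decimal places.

F = 0.349

F = (AUC_ev / D_ev) / (AUC_iv / D_iv)
  = (393/37.5) / (751/25)
  = 10.48 / 30.04 = 0.3489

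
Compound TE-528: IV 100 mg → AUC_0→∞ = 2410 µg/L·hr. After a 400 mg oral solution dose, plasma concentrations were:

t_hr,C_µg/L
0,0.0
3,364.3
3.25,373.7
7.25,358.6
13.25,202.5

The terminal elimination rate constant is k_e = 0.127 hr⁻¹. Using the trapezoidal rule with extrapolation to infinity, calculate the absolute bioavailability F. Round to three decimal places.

F = 0.558

Trapezoidal AUC_0→13.25 (oral solution):
  [0→3]: (0.0+364.3)/2 × 3 = 546.45
  [3→3.25]: (364.3+373.7)/2 × 0.25 = 92.25
  [3.25→7.25]: (373.7+358.6)/2 × 4 = 1464.6
  [7.25→13.25]: (358.6+202.5)/2 × 6 = 1683.3
  Sum = 3786.6 µg/L·hr
Tail: C_last/k_e = 202.5/0.127 = 1594.488
AUC_0→∞ (oral solution) = 3786.6 + 1594.488 = 5381.088 µg/L·hr
F = (AUC_ev/D_ev)/(AUC_iv/D_iv) = (5381.088/400)/(2410/100) = 13.45272/24.1 = 0.5582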